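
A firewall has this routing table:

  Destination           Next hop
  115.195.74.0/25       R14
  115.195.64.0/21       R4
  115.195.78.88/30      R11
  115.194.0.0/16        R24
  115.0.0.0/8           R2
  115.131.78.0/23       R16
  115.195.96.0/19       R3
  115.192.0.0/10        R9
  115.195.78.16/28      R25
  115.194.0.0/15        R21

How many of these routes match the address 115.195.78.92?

3

Prefixes containing 115.195.78.92:
  115.0.0.0/8 (115.0.0.0 - 115.255.255.255)
  115.192.0.0/10 (115.192.0.0 - 115.255.255.255)
  115.194.0.0/15 (115.194.0.0 - 115.195.255.255)
Total matching entries: 3.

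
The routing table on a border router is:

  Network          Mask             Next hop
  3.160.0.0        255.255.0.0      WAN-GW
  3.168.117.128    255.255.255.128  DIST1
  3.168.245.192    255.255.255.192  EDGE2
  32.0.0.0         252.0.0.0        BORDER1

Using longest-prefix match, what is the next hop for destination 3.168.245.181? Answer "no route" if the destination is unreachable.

no route

No entry's prefix contains 3.168.245.181; there is no default route.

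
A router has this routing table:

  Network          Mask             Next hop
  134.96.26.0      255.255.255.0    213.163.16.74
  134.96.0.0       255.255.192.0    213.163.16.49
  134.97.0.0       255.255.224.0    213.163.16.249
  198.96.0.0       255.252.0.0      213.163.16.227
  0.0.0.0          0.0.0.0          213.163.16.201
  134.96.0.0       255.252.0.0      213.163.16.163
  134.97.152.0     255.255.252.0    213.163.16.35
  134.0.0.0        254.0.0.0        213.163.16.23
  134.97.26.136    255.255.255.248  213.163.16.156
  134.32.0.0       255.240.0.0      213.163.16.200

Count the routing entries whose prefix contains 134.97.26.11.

4

Prefixes containing 134.97.26.11:
  0.0.0.0/0 (default, matches everything)
  134.0.0.0/7 (134.0.0.0 - 135.255.255.255)
  134.96.0.0/14 (134.96.0.0 - 134.99.255.255)
  134.97.0.0/19 (134.97.0.0 - 134.97.31.255)
Total matching entries: 4.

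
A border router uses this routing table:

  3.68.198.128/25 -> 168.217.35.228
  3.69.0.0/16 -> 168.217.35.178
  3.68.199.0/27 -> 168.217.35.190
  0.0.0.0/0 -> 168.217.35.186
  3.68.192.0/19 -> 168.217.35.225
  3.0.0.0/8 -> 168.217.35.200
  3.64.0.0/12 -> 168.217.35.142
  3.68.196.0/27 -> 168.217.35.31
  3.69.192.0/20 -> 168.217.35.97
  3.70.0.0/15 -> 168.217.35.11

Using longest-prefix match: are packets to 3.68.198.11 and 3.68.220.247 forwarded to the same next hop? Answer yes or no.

3.68.198.11: longest match 3.68.192.0/19 -> 168.217.35.225
3.68.220.247: longest match 3.68.192.0/19 -> 168.217.35.225

yes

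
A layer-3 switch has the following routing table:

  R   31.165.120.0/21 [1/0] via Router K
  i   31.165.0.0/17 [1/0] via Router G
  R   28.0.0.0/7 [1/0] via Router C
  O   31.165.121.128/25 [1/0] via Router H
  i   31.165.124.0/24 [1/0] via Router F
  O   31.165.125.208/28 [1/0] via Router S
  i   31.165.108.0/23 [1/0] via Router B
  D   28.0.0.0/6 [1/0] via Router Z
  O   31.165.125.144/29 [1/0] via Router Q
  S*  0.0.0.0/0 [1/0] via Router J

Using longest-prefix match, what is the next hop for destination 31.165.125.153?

Router K

Routes whose prefix contains 31.165.125.153:
  0.0.0.0/0 (default, matches everything) -> Router J
  28.0.0.0/6 (28.0.0.0 - 31.255.255.255) -> Router Z
  31.165.0.0/17 (31.165.0.0 - 31.165.127.255) -> Router G
  31.165.120.0/21 (31.165.120.0 - 31.165.127.255) -> Router K
More-specific entries that do NOT match:
  31.165.125.144/29 (31.165.125.144 - 31.165.125.151) does not contain 31.165.125.153
  31.165.125.208/28 (31.165.125.208 - 31.165.125.223) does not contain 31.165.125.153
  31.165.121.128/25 (31.165.121.128 - 31.165.121.255) does not contain 31.165.125.153
  31.165.124.0/24 (31.165.124.0 - 31.165.124.255) does not contain 31.165.125.153
  31.165.108.0/23 (31.165.108.0 - 31.165.109.255) does not contain 31.165.125.153
Longest matching prefix is /21 -> next hop Router K.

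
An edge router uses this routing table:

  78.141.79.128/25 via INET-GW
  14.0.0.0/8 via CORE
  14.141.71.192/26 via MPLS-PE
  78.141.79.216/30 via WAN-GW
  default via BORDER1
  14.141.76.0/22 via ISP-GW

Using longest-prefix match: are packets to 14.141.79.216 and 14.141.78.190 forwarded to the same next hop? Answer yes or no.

14.141.79.216: longest match 14.141.76.0/22 -> ISP-GW
14.141.78.190: longest match 14.141.76.0/22 -> ISP-GW

yes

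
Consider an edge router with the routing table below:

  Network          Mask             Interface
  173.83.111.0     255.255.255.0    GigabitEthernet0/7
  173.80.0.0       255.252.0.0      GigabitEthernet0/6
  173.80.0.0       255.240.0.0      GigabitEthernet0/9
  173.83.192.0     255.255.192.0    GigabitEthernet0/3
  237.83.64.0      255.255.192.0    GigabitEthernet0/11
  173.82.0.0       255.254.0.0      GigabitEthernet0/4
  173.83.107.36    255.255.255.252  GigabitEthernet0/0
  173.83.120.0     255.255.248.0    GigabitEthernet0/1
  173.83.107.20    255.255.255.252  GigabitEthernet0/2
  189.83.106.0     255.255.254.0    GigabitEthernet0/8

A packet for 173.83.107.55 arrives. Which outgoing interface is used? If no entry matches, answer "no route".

GigabitEthernet0/4

Routes whose prefix contains 173.83.107.55:
  173.80.0.0/12 (173.80.0.0 - 173.95.255.255) -> GigabitEthernet0/9
  173.80.0.0/14 (173.80.0.0 - 173.83.255.255) -> GigabitEthernet0/6
  173.82.0.0/15 (173.82.0.0 - 173.83.255.255) -> GigabitEthernet0/4
More-specific entries that do NOT match:
  173.83.107.36/30 (173.83.107.36 - 173.83.107.39) does not contain 173.83.107.55
  173.83.107.20/30 (173.83.107.20 - 173.83.107.23) does not contain 173.83.107.55
  173.83.111.0/24 (173.83.111.0 - 173.83.111.255) does not contain 173.83.107.55
  189.83.106.0/23 (189.83.106.0 - 189.83.107.255) does not contain 173.83.107.55
  173.83.120.0/21 (173.83.120.0 - 173.83.127.255) does not contain 173.83.107.55
  173.83.192.0/18 (173.83.192.0 - 173.83.255.255) does not contain 173.83.107.55
  237.83.64.0/18 (237.83.64.0 - 237.83.127.255) does not contain 173.83.107.55
Longest matching prefix is /15 -> interface GigabitEthernet0/4.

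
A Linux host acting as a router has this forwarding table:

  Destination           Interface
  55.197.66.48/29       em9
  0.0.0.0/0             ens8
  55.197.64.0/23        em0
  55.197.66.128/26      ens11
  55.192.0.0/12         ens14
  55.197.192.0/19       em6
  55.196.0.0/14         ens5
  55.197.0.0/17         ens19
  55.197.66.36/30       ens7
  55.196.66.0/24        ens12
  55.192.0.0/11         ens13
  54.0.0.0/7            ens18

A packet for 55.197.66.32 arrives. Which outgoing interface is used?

ens19

Routes whose prefix contains 55.197.66.32:
  0.0.0.0/0 (default, matches everything) -> ens8
  54.0.0.0/7 (54.0.0.0 - 55.255.255.255) -> ens18
  55.192.0.0/11 (55.192.0.0 - 55.223.255.255) -> ens13
  55.192.0.0/12 (55.192.0.0 - 55.207.255.255) -> ens14
  55.196.0.0/14 (55.196.0.0 - 55.199.255.255) -> ens5
  55.197.0.0/17 (55.197.0.0 - 55.197.127.255) -> ens19
More-specific entries that do NOT match:
  55.197.66.36/30 (55.197.66.36 - 55.197.66.39) does not contain 55.197.66.32
  55.197.66.48/29 (55.197.66.48 - 55.197.66.55) does not contain 55.197.66.32
  55.197.66.128/26 (55.197.66.128 - 55.197.66.191) does not contain 55.197.66.32
  55.196.66.0/24 (55.196.66.0 - 55.196.66.255) does not contain 55.197.66.32
  55.197.64.0/23 (55.197.64.0 - 55.197.65.255) does not contain 55.197.66.32
  55.197.192.0/19 (55.197.192.0 - 55.197.223.255) does not contain 55.197.66.32
Longest matching prefix is /17 -> interface ens19.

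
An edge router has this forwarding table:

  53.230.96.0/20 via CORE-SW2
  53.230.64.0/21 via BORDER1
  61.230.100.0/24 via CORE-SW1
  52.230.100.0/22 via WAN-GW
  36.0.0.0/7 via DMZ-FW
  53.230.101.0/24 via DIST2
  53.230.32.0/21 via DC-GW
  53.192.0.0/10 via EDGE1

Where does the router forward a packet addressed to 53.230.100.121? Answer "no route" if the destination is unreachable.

Routes whose prefix contains 53.230.100.121:
  53.192.0.0/10 (53.192.0.0 - 53.255.255.255) -> EDGE1
  53.230.96.0/20 (53.230.96.0 - 53.230.111.255) -> CORE-SW2
More-specific entries that do NOT match:
  61.230.100.0/24 (61.230.100.0 - 61.230.100.255) does not contain 53.230.100.121
  53.230.101.0/24 (53.230.101.0 - 53.230.101.255) does not contain 53.230.100.121
  52.230.100.0/22 (52.230.100.0 - 52.230.103.255) does not contain 53.230.100.121
  53.230.64.0/21 (53.230.64.0 - 53.230.71.255) does not contain 53.230.100.121
  53.230.32.0/21 (53.230.32.0 - 53.230.39.255) does not contain 53.230.100.121
Longest matching prefix is /20 -> next hop CORE-SW2.

CORE-SW2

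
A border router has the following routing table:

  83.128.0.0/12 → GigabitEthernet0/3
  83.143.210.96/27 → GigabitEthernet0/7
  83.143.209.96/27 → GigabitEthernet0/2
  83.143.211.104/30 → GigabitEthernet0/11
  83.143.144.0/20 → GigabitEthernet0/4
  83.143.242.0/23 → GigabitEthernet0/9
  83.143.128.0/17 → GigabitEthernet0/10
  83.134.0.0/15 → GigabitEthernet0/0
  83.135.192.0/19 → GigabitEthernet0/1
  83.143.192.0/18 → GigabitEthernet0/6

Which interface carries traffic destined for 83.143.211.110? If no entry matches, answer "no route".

Routes whose prefix contains 83.143.211.110:
  83.128.0.0/12 (83.128.0.0 - 83.143.255.255) -> GigabitEthernet0/3
  83.143.128.0/17 (83.143.128.0 - 83.143.255.255) -> GigabitEthernet0/10
  83.143.192.0/18 (83.143.192.0 - 83.143.255.255) -> GigabitEthernet0/6
More-specific entries that do NOT match:
  83.143.211.104/30 (83.143.211.104 - 83.143.211.107) does not contain 83.143.211.110
  83.143.210.96/27 (83.143.210.96 - 83.143.210.127) does not contain 83.143.211.110
  83.143.209.96/27 (83.143.209.96 - 83.143.209.127) does not contain 83.143.211.110
  83.143.242.0/23 (83.143.242.0 - 83.143.243.255) does not contain 83.143.211.110
  83.143.144.0/20 (83.143.144.0 - 83.143.159.255) does not contain 83.143.211.110
  83.135.192.0/19 (83.135.192.0 - 83.135.223.255) does not contain 83.143.211.110
Longest matching prefix is /18 -> interface GigabitEthernet0/6.

GigabitEthernet0/6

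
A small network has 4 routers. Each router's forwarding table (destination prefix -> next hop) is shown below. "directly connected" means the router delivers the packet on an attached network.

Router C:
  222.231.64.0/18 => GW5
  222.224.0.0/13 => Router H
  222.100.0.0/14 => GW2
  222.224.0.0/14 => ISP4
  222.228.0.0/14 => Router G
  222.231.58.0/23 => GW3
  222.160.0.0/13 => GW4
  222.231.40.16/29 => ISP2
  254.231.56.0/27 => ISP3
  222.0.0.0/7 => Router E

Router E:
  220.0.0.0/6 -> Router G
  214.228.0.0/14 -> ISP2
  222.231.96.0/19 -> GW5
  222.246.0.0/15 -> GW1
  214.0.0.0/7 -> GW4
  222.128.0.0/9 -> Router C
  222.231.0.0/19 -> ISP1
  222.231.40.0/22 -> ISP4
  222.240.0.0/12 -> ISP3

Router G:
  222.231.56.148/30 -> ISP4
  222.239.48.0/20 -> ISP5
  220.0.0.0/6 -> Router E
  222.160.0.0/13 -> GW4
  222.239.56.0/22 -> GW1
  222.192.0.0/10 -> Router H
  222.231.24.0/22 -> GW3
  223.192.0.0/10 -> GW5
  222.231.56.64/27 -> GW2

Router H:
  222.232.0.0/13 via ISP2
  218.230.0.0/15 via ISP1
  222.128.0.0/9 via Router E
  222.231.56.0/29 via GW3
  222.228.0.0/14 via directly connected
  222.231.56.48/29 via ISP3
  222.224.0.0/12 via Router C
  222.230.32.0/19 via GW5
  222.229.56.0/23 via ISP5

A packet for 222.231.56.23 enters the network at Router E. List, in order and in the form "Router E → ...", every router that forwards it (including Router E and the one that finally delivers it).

Router E → Router C → Router G → Router H

At Router E: longest match for 222.231.56.23 is 222.128.0.0/9 -> Router C
At Router C: longest match for 222.231.56.23 is 222.228.0.0/14 -> Router G
At Router G: longest match for 222.231.56.23 is 222.192.0.0/10 -> Router H
At Router H: longest match for 222.231.56.23 is 222.228.0.0/14 -> directly connected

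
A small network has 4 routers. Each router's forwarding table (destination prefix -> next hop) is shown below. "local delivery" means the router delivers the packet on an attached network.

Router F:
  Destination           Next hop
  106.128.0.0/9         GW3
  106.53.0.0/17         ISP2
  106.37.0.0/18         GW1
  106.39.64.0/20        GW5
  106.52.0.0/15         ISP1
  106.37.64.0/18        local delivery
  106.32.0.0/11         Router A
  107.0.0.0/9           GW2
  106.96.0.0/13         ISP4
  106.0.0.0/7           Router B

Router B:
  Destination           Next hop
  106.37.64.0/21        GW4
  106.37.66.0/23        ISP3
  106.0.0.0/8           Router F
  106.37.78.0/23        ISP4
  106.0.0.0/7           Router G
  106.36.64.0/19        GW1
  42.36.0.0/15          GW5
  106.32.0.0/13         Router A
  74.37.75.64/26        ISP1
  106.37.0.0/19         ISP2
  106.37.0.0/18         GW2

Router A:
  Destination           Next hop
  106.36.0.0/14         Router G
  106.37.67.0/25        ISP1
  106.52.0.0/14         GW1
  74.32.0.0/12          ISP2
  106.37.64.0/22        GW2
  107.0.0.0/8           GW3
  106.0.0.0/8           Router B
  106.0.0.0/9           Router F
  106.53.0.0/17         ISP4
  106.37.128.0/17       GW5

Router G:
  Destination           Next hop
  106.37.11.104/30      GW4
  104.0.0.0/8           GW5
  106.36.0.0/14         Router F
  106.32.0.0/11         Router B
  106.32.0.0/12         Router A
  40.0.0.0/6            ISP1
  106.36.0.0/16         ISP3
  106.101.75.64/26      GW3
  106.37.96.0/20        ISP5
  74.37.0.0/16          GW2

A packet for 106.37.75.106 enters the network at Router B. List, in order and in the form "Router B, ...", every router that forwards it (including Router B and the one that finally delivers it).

At Router B: longest match for 106.37.75.106 is 106.32.0.0/13 -> Router A
At Router A: longest match for 106.37.75.106 is 106.36.0.0/14 -> Router G
At Router G: longest match for 106.37.75.106 is 106.36.0.0/14 -> Router F
At Router F: longest match for 106.37.75.106 is 106.37.64.0/18 -> local delivery

Router B, Router A, Router G, Router F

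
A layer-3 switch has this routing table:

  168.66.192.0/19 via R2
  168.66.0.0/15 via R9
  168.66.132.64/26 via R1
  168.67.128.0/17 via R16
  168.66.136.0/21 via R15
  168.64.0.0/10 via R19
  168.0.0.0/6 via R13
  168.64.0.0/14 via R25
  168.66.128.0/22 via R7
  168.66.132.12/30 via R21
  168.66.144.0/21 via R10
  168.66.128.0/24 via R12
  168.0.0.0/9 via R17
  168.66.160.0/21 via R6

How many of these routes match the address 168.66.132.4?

5

Prefixes containing 168.66.132.4:
  168.0.0.0/6 (168.0.0.0 - 171.255.255.255)
  168.0.0.0/9 (168.0.0.0 - 168.127.255.255)
  168.64.0.0/10 (168.64.0.0 - 168.127.255.255)
  168.64.0.0/14 (168.64.0.0 - 168.67.255.255)
  168.66.0.0/15 (168.66.0.0 - 168.67.255.255)
Total matching entries: 5.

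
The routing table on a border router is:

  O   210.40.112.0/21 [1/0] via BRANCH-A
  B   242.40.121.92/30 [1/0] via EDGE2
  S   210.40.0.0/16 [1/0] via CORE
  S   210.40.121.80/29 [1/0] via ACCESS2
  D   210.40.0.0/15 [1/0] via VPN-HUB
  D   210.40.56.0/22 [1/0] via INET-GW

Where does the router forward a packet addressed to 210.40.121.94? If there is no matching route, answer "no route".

Routes whose prefix contains 210.40.121.94:
  210.40.0.0/15 (210.40.0.0 - 210.41.255.255) -> VPN-HUB
  210.40.0.0/16 (210.40.0.0 - 210.40.255.255) -> CORE
More-specific entries that do NOT match:
  242.40.121.92/30 (242.40.121.92 - 242.40.121.95) does not contain 210.40.121.94
  210.40.121.80/29 (210.40.121.80 - 210.40.121.87) does not contain 210.40.121.94
  210.40.56.0/22 (210.40.56.0 - 210.40.59.255) does not contain 210.40.121.94
  210.40.112.0/21 (210.40.112.0 - 210.40.119.255) does not contain 210.40.121.94
Longest matching prefix is /16 -> next hop CORE.

CORE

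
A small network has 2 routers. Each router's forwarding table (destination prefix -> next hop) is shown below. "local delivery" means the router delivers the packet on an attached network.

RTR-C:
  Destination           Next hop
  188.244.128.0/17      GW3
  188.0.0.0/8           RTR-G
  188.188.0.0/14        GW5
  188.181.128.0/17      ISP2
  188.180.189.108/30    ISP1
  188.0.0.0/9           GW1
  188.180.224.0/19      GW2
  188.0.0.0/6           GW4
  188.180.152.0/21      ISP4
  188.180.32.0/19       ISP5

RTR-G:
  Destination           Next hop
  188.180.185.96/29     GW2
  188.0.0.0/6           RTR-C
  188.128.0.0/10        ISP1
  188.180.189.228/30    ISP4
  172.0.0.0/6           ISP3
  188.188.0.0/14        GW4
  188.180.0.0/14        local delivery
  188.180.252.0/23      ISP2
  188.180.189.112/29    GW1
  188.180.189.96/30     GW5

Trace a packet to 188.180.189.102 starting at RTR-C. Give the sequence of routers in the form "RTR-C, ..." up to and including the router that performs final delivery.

RTR-C, RTR-G

At RTR-C: longest match for 188.180.189.102 is 188.0.0.0/8 -> RTR-G
At RTR-G: longest match for 188.180.189.102 is 188.180.0.0/14 -> local delivery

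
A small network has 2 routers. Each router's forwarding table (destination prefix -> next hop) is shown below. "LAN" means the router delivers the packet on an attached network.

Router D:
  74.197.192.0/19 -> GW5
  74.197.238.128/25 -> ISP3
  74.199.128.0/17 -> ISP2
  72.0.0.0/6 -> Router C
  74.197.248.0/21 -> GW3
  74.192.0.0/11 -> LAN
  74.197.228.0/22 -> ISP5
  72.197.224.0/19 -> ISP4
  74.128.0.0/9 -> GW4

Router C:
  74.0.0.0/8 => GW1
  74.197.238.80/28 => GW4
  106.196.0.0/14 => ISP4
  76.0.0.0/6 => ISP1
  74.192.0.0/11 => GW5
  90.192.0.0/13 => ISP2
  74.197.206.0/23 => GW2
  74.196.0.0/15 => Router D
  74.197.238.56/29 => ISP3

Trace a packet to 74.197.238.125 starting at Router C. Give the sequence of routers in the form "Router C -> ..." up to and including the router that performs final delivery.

At Router C: longest match for 74.197.238.125 is 74.196.0.0/15 -> Router D
At Router D: longest match for 74.197.238.125 is 74.192.0.0/11 -> LAN

Router C -> Router D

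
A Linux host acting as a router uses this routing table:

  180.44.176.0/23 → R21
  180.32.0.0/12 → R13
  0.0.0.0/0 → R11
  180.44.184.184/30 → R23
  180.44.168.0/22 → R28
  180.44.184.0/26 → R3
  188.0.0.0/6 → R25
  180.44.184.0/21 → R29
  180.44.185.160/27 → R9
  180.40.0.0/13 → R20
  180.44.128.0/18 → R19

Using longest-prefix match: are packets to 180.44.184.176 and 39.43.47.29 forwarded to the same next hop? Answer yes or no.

no

180.44.184.176: longest match 180.44.184.0/21 -> R29
39.43.47.29: longest match 0.0.0.0/0 -> R11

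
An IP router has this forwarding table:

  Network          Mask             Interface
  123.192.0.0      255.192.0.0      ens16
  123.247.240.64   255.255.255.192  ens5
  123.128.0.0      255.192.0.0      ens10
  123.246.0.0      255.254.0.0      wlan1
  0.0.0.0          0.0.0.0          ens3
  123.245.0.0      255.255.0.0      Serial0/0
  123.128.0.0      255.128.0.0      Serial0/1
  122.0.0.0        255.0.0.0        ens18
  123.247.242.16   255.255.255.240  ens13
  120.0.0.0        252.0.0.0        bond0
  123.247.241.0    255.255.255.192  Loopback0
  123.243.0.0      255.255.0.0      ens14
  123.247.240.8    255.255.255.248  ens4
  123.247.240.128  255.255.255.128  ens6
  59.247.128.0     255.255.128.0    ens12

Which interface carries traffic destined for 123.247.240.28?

Routes whose prefix contains 123.247.240.28:
  0.0.0.0/0 (default, matches everything) -> ens3
  120.0.0.0/6 (120.0.0.0 - 123.255.255.255) -> bond0
  123.128.0.0/9 (123.128.0.0 - 123.255.255.255) -> Serial0/1
  123.192.0.0/10 (123.192.0.0 - 123.255.255.255) -> ens16
  123.246.0.0/15 (123.246.0.0 - 123.247.255.255) -> wlan1
More-specific entries that do NOT match:
  123.247.240.8/29 (123.247.240.8 - 123.247.240.15) does not contain 123.247.240.28
  123.247.242.16/28 (123.247.242.16 - 123.247.242.31) does not contain 123.247.240.28
  123.247.240.64/26 (123.247.240.64 - 123.247.240.127) does not contain 123.247.240.28
  123.247.241.0/26 (123.247.241.0 - 123.247.241.63) does not contain 123.247.240.28
  123.247.240.128/25 (123.247.240.128 - 123.247.240.255) does not contain 123.247.240.28
  59.247.128.0/17 (59.247.128.0 - 59.247.255.255) does not contain 123.247.240.28
  123.245.0.0/16 (123.245.0.0 - 123.245.255.255) does not contain 123.247.240.28
  123.243.0.0/16 (123.243.0.0 - 123.243.255.255) does not contain 123.247.240.28
Longest matching prefix is /15 -> interface wlan1.

wlan1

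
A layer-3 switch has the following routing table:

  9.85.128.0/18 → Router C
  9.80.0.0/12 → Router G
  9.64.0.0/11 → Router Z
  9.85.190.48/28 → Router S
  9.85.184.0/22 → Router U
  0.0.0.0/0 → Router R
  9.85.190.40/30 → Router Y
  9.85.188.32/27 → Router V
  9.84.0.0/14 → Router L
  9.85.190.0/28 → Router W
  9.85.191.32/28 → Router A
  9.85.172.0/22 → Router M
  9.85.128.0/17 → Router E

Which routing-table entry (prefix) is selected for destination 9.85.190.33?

Entries matching 9.85.190.33:
  0.0.0.0/0 (default, matches everything)
  9.64.0.0/11 (9.64.0.0 - 9.95.255.255)
  9.80.0.0/12 (9.80.0.0 - 9.95.255.255)
  9.84.0.0/14 (9.84.0.0 - 9.87.255.255)
  9.85.128.0/17 (9.85.128.0 - 9.85.255.255)
  9.85.128.0/18 (9.85.128.0 - 9.85.191.255)
Most specific is 9.85.128.0/18.

9.85.128.0/18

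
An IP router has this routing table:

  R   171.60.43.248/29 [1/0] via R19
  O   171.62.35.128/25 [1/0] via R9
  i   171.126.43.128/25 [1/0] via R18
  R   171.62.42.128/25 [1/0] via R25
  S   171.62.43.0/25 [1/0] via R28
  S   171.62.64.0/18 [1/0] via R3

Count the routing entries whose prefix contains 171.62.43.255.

No listed prefix contains 171.62.43.255.
Total matching entries: 0.

0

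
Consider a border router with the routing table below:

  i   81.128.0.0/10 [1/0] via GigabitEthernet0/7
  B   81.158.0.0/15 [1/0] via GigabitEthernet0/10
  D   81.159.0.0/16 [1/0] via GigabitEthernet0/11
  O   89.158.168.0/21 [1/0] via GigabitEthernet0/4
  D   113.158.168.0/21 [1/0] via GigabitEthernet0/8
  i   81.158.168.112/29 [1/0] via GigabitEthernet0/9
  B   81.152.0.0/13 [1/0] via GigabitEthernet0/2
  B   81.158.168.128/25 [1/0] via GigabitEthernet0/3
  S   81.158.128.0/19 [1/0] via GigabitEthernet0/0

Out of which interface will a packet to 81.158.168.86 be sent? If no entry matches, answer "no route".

GigabitEthernet0/10

Routes whose prefix contains 81.158.168.86:
  81.128.0.0/10 (81.128.0.0 - 81.191.255.255) -> GigabitEthernet0/7
  81.152.0.0/13 (81.152.0.0 - 81.159.255.255) -> GigabitEthernet0/2
  81.158.0.0/15 (81.158.0.0 - 81.159.255.255) -> GigabitEthernet0/10
More-specific entries that do NOT match:
  81.158.168.112/29 (81.158.168.112 - 81.158.168.119) does not contain 81.158.168.86
  81.158.168.128/25 (81.158.168.128 - 81.158.168.255) does not contain 81.158.168.86
  89.158.168.0/21 (89.158.168.0 - 89.158.175.255) does not contain 81.158.168.86
  113.158.168.0/21 (113.158.168.0 - 113.158.175.255) does not contain 81.158.168.86
  81.158.128.0/19 (81.158.128.0 - 81.158.159.255) does not contain 81.158.168.86
  81.159.0.0/16 (81.159.0.0 - 81.159.255.255) does not contain 81.158.168.86
Longest matching prefix is /15 -> interface GigabitEthernet0/10.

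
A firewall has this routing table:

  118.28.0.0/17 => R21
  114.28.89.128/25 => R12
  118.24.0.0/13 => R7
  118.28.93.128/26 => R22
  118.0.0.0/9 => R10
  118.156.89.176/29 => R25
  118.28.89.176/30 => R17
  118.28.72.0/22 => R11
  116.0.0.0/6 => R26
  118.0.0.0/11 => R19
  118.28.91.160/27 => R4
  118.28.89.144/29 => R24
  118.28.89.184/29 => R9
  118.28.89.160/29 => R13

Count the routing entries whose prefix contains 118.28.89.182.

Prefixes containing 118.28.89.182:
  116.0.0.0/6 (116.0.0.0 - 119.255.255.255)
  118.0.0.0/9 (118.0.0.0 - 118.127.255.255)
  118.0.0.0/11 (118.0.0.0 - 118.31.255.255)
  118.24.0.0/13 (118.24.0.0 - 118.31.255.255)
  118.28.0.0/17 (118.28.0.0 - 118.28.127.255)
Total matching entries: 5.

5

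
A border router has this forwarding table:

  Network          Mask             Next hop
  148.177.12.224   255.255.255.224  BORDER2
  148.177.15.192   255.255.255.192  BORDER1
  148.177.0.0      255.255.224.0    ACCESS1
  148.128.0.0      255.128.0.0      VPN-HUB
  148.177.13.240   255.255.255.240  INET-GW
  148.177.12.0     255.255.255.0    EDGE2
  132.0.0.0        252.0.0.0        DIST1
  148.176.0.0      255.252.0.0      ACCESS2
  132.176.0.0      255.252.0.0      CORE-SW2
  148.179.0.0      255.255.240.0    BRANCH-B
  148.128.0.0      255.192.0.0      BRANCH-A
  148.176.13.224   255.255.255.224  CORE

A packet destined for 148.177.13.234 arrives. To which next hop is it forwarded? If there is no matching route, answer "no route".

ACCESS1

Routes whose prefix contains 148.177.13.234:
  148.128.0.0/9 (148.128.0.0 - 148.255.255.255) -> VPN-HUB
  148.128.0.0/10 (148.128.0.0 - 148.191.255.255) -> BRANCH-A
  148.176.0.0/14 (148.176.0.0 - 148.179.255.255) -> ACCESS2
  148.177.0.0/19 (148.177.0.0 - 148.177.31.255) -> ACCESS1
More-specific entries that do NOT match:
  148.177.13.240/28 (148.177.13.240 - 148.177.13.255) does not contain 148.177.13.234
  148.177.12.224/27 (148.177.12.224 - 148.177.12.255) does not contain 148.177.13.234
  148.176.13.224/27 (148.176.13.224 - 148.176.13.255) does not contain 148.177.13.234
  148.177.15.192/26 (148.177.15.192 - 148.177.15.255) does not contain 148.177.13.234
  148.177.12.0/24 (148.177.12.0 - 148.177.12.255) does not contain 148.177.13.234
  148.179.0.0/20 (148.179.0.0 - 148.179.15.255) does not contain 148.177.13.234
Longest matching prefix is /19 -> next hop ACCESS1.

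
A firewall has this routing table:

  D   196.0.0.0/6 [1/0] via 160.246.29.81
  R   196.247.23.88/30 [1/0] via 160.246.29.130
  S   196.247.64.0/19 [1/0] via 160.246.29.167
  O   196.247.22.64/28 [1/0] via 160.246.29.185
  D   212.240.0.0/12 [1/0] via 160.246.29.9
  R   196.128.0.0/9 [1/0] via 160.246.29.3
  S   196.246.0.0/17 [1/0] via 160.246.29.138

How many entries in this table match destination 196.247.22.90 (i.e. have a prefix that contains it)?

2

Prefixes containing 196.247.22.90:
  196.0.0.0/6 (196.0.0.0 - 199.255.255.255)
  196.128.0.0/9 (196.128.0.0 - 196.255.255.255)
Total matching entries: 2.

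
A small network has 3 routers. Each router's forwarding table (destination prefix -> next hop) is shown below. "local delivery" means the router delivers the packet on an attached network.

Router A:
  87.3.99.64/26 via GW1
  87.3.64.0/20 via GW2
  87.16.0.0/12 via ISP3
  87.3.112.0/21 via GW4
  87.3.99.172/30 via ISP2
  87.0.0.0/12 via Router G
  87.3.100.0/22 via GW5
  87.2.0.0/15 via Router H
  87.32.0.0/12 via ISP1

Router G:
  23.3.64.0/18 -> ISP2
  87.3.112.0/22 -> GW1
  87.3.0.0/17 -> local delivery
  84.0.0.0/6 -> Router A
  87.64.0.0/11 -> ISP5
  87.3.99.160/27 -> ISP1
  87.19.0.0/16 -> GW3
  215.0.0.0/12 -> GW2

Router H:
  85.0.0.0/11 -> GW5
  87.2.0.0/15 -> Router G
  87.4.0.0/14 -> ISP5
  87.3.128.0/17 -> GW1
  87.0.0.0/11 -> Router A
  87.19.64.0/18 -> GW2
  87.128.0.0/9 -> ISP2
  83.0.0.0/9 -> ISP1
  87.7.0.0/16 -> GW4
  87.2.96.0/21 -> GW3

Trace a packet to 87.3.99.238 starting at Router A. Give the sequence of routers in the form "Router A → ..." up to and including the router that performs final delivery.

Router A → Router H → Router G

At Router A: longest match for 87.3.99.238 is 87.2.0.0/15 -> Router H
At Router H: longest match for 87.3.99.238 is 87.2.0.0/15 -> Router G
At Router G: longest match for 87.3.99.238 is 87.3.0.0/17 -> local delivery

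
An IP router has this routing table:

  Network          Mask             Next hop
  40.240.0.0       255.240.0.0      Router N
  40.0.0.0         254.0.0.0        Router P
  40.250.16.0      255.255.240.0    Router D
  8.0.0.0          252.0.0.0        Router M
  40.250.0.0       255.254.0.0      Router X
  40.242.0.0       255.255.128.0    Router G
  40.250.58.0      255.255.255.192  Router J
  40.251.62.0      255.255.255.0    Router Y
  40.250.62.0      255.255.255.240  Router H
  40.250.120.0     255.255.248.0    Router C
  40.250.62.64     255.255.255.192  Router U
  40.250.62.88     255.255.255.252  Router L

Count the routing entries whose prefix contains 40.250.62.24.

3

Prefixes containing 40.250.62.24:
  40.0.0.0/7 (40.0.0.0 - 41.255.255.255)
  40.240.0.0/12 (40.240.0.0 - 40.255.255.255)
  40.250.0.0/15 (40.250.0.0 - 40.251.255.255)
Total matching entries: 3.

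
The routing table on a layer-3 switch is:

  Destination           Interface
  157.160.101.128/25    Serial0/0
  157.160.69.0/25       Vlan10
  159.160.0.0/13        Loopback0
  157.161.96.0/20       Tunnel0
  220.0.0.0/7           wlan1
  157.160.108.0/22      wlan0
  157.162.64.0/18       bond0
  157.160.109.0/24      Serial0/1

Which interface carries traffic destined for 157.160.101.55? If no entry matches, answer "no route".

No entry's prefix contains 157.160.101.55; there is no default route.

no route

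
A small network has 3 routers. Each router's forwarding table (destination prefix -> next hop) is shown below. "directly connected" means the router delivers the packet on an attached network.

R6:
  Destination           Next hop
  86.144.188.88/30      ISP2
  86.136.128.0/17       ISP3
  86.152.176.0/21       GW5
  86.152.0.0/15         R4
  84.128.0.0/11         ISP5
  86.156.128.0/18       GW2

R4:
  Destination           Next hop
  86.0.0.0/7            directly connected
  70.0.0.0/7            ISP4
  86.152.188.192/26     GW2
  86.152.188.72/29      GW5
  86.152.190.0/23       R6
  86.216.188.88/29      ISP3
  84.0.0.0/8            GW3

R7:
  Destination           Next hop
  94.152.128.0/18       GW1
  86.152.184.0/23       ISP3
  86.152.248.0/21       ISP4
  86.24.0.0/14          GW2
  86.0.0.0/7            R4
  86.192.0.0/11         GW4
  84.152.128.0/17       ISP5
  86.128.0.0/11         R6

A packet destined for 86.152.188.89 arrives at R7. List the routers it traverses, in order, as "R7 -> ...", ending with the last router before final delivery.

At R7: longest match for 86.152.188.89 is 86.128.0.0/11 -> R6
At R6: longest match for 86.152.188.89 is 86.152.0.0/15 -> R4
At R4: longest match for 86.152.188.89 is 86.0.0.0/7 -> directly connected

R7 -> R6 -> R4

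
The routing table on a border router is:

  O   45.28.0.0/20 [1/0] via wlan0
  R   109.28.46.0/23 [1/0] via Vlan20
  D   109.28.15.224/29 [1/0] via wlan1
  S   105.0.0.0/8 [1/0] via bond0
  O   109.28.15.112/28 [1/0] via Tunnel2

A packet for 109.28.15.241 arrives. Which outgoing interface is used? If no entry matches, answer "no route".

No entry's prefix contains 109.28.15.241; there is no default route.

no route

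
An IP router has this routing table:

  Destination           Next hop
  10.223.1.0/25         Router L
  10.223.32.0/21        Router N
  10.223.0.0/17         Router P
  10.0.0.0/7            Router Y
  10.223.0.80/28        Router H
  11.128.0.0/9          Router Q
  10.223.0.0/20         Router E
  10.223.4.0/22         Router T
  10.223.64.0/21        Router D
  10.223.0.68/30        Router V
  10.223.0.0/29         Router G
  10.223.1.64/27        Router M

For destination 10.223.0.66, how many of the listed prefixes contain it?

Prefixes containing 10.223.0.66:
  10.0.0.0/7 (10.0.0.0 - 11.255.255.255)
  10.223.0.0/17 (10.223.0.0 - 10.223.127.255)
  10.223.0.0/20 (10.223.0.0 - 10.223.15.255)
Total matching entries: 3.

3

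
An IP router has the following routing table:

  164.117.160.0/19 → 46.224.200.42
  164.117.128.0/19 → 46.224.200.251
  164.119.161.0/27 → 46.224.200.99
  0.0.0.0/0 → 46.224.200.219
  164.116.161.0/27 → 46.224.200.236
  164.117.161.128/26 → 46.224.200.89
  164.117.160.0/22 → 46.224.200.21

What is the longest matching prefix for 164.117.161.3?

Entries matching 164.117.161.3:
  0.0.0.0/0 (default, matches everything)
  164.117.160.0/19 (164.117.160.0 - 164.117.191.255)
  164.117.160.0/22 (164.117.160.0 - 164.117.163.255)
Most specific is 164.117.160.0/22.

164.117.160.0/22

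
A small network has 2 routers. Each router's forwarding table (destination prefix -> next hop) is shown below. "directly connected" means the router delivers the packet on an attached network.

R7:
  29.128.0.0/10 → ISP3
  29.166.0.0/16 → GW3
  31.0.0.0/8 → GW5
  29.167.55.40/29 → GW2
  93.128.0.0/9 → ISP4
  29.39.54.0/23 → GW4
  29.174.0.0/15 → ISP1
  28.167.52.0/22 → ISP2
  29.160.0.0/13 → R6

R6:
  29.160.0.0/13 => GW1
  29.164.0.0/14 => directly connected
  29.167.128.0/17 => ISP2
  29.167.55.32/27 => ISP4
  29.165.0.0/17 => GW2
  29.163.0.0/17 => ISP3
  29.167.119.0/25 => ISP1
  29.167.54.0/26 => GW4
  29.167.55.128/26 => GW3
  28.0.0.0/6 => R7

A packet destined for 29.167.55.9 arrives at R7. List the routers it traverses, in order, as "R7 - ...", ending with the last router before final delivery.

R7 - R6

At R7: longest match for 29.167.55.9 is 29.160.0.0/13 -> R6
At R6: longest match for 29.167.55.9 is 29.164.0.0/14 -> directly connected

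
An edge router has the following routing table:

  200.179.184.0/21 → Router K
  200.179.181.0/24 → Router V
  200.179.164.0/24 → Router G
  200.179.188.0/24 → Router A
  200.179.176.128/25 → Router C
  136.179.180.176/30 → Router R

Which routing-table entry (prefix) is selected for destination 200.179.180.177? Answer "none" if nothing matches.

200.179.180.177 is outside every listed prefix and there is no default route.

none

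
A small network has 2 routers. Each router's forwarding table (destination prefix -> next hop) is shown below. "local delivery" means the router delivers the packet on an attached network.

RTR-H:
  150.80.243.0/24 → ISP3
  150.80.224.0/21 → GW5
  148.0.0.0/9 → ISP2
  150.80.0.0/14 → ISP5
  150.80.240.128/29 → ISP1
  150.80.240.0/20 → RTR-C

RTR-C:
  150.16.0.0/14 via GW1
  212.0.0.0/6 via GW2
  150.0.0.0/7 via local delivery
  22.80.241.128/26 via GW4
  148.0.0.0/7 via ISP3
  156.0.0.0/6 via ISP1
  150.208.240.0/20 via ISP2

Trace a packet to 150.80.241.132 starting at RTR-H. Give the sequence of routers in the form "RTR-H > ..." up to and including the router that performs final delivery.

At RTR-H: longest match for 150.80.241.132 is 150.80.240.0/20 -> RTR-C
At RTR-C: longest match for 150.80.241.132 is 150.0.0.0/7 -> local delivery

RTR-H > RTR-C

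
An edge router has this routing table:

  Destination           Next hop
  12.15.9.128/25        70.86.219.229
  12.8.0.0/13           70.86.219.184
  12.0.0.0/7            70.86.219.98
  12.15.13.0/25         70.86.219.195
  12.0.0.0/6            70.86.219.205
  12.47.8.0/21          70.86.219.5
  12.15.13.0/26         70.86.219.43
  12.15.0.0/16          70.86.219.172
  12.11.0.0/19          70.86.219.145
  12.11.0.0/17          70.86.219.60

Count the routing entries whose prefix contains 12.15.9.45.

4

Prefixes containing 12.15.9.45:
  12.0.0.0/6 (12.0.0.0 - 15.255.255.255)
  12.0.0.0/7 (12.0.0.0 - 13.255.255.255)
  12.8.0.0/13 (12.8.0.0 - 12.15.255.255)
  12.15.0.0/16 (12.15.0.0 - 12.15.255.255)
Total matching entries: 4.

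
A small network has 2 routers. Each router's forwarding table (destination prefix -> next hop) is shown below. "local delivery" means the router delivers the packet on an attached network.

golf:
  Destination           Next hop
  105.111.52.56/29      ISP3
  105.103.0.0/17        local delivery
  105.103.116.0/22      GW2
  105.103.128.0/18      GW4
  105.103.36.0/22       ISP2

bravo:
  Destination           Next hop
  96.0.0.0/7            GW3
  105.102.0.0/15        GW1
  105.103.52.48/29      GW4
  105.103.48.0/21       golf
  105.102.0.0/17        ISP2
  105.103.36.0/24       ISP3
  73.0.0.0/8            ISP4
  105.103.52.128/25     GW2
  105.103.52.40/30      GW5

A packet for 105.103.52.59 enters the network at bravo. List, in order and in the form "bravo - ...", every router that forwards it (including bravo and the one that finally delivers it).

At bravo: longest match for 105.103.52.59 is 105.103.48.0/21 -> golf
At golf: longest match for 105.103.52.59 is 105.103.0.0/17 -> local delivery

bravo - golf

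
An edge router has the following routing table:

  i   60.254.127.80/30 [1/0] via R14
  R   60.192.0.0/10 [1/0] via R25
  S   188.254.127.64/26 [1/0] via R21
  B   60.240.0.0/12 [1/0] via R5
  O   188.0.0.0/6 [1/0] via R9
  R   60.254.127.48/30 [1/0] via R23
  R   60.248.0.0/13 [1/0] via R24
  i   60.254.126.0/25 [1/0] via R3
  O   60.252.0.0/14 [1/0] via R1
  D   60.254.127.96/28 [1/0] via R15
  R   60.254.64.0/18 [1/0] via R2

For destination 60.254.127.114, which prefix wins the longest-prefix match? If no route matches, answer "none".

Entries matching 60.254.127.114:
  60.192.0.0/10 (60.192.0.0 - 60.255.255.255)
  60.240.0.0/12 (60.240.0.0 - 60.255.255.255)
  60.248.0.0/13 (60.248.0.0 - 60.255.255.255)
  60.252.0.0/14 (60.252.0.0 - 60.255.255.255)
  60.254.64.0/18 (60.254.64.0 - 60.254.127.255)
Most specific is 60.254.64.0/18.

60.254.64.0/18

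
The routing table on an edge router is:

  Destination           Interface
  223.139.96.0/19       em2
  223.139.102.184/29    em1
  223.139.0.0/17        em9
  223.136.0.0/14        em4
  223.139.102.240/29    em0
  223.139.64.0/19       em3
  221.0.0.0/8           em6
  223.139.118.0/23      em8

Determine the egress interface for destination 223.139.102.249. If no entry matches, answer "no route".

em2

Routes whose prefix contains 223.139.102.249:
  223.136.0.0/14 (223.136.0.0 - 223.139.255.255) -> em4
  223.139.0.0/17 (223.139.0.0 - 223.139.127.255) -> em9
  223.139.96.0/19 (223.139.96.0 - 223.139.127.255) -> em2
More-specific entries that do NOT match:
  223.139.102.184/29 (223.139.102.184 - 223.139.102.191) does not contain 223.139.102.249
  223.139.102.240/29 (223.139.102.240 - 223.139.102.247) does not contain 223.139.102.249
  223.139.118.0/23 (223.139.118.0 - 223.139.119.255) does not contain 223.139.102.249
Longest matching prefix is /19 -> interface em2.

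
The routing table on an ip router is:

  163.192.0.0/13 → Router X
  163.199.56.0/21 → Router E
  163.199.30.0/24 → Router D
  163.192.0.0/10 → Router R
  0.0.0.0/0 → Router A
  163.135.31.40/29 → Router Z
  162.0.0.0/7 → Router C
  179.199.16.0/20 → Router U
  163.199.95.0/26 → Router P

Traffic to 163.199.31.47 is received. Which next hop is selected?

Router X

Routes whose prefix contains 163.199.31.47:
  0.0.0.0/0 (default, matches everything) -> Router A
  162.0.0.0/7 (162.0.0.0 - 163.255.255.255) -> Router C
  163.192.0.0/10 (163.192.0.0 - 163.255.255.255) -> Router R
  163.192.0.0/13 (163.192.0.0 - 163.199.255.255) -> Router X
More-specific entries that do NOT match:
  163.135.31.40/29 (163.135.31.40 - 163.135.31.47) does not contain 163.199.31.47
  163.199.95.0/26 (163.199.95.0 - 163.199.95.63) does not contain 163.199.31.47
  163.199.30.0/24 (163.199.30.0 - 163.199.30.255) does not contain 163.199.31.47
  163.199.56.0/21 (163.199.56.0 - 163.199.63.255) does not contain 163.199.31.47
  179.199.16.0/20 (179.199.16.0 - 179.199.31.255) does not contain 163.199.31.47
Longest matching prefix is /13 -> next hop Router X.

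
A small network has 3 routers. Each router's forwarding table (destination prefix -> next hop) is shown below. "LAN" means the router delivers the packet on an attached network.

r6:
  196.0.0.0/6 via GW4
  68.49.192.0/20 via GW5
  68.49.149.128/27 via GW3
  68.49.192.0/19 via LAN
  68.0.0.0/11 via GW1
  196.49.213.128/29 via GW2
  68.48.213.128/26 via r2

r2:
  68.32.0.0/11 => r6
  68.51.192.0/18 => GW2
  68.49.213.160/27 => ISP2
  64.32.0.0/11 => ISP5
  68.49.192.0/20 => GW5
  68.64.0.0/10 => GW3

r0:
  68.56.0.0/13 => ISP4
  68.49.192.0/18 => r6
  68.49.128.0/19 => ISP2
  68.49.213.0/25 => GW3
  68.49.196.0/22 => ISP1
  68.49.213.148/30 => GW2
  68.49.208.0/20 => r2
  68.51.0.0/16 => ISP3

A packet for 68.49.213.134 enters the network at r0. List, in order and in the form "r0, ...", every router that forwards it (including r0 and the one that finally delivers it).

At r0: longest match for 68.49.213.134 is 68.49.208.0/20 -> r2
At r2: longest match for 68.49.213.134 is 68.32.0.0/11 -> r6
At r6: longest match for 68.49.213.134 is 68.49.192.0/19 -> LAN

r0, r2, r6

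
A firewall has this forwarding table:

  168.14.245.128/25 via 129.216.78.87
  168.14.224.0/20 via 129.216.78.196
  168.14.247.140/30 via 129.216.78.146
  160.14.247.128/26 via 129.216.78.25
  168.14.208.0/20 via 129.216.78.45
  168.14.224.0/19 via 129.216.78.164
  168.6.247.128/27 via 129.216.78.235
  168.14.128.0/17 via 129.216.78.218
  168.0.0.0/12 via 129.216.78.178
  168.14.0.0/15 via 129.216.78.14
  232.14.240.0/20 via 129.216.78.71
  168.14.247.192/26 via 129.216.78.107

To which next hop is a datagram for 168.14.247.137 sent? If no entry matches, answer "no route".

129.216.78.164

Routes whose prefix contains 168.14.247.137:
  168.0.0.0/12 (168.0.0.0 - 168.15.255.255) -> 129.216.78.178
  168.14.0.0/15 (168.14.0.0 - 168.15.255.255) -> 129.216.78.14
  168.14.128.0/17 (168.14.128.0 - 168.14.255.255) -> 129.216.78.218
  168.14.224.0/19 (168.14.224.0 - 168.14.255.255) -> 129.216.78.164
More-specific entries that do NOT match:
  168.14.247.140/30 (168.14.247.140 - 168.14.247.143) does not contain 168.14.247.137
  168.6.247.128/27 (168.6.247.128 - 168.6.247.159) does not contain 168.14.247.137
  160.14.247.128/26 (160.14.247.128 - 160.14.247.191) does not contain 168.14.247.137
  168.14.247.192/26 (168.14.247.192 - 168.14.247.255) does not contain 168.14.247.137
  168.14.245.128/25 (168.14.245.128 - 168.14.245.255) does not contain 168.14.247.137
  168.14.224.0/20 (168.14.224.0 - 168.14.239.255) does not contain 168.14.247.137
  168.14.208.0/20 (168.14.208.0 - 168.14.223.255) does not contain 168.14.247.137
  232.14.240.0/20 (232.14.240.0 - 232.14.255.255) does not contain 168.14.247.137
Longest matching prefix is /19 -> next hop 129.216.78.164.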